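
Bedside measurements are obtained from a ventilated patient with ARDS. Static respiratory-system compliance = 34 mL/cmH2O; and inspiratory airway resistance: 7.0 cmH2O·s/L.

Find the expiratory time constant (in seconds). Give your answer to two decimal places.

0.24

τ = R × C = 7.0 × 34 mL/cmH2O = 7.0 × 0.034 L/cmH2O = 0.238 s.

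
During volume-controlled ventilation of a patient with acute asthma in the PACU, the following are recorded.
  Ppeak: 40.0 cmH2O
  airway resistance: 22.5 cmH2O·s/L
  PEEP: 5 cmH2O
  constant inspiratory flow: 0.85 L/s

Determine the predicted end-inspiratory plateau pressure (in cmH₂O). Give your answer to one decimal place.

20.9

Pplat = PIP − Raw × flow = 40.0 − 22.5 × 0.85 = 40.0 − 19.125 = 20.875 cmH2O.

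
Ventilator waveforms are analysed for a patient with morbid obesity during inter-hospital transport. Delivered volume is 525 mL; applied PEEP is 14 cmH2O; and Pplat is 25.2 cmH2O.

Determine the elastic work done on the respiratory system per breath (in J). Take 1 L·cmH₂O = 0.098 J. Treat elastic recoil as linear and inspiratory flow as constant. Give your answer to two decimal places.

Elastic work ≈ ½ × (Pplat − PEEP) × Vt = 0.5 × (25.2 − 14) × 0.525 L = 0.5 × 11.2 × 0.525 = 2.94 L·cmH2O.
× 0.098 J/(L·cmH2O) → 0.2881 J.

0.29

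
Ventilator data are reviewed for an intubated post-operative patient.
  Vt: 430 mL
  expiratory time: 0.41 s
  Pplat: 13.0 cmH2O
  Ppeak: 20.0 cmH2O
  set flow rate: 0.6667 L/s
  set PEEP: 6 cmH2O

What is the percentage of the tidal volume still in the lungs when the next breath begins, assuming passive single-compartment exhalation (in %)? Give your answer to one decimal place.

R = (PIP − Pplat)/V̇ = (20.0 − 13.0) / 0.6667 = 7.0/0.6667 = 10.499 cmH2O·s/L.
C = Vt/(Pplat − PEEP) = 430.0 / (13.0 − 6) = 430.0/7.0 = 61.429 mL/cmH2O.
τ = R × C = 10.499 × 0.06143 L/cmH2O = 0.645 s.
Fraction remaining at end-expiration = e^(−Te/τ) = e^(−0.41/0.645) = 0.5296 → 52.96%.

53.0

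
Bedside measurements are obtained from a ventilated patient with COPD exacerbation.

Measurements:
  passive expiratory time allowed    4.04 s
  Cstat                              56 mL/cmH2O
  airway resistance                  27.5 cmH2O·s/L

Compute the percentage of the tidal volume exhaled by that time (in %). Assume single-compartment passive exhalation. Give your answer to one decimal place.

92.7

τ = R × C = 27.5 × 56 mL/cmH2O = 27.5 × 0.056 L/cmH2O = 1.54 s.
Passive exhalation: V(t)/V₀ = e^(−t/τ) = e^(−4.04/1.54) = 0.07256.
Fraction exhaled = 1 − 0.07256 = 0.9274 → 92.74%.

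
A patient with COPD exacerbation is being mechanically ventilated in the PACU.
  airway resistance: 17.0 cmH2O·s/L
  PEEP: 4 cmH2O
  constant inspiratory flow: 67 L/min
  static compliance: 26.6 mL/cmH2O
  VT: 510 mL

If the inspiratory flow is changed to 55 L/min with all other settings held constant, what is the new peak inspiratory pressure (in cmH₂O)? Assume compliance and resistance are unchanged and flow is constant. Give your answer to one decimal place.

38.8

Flow: 67 L/min ÷ 60 = 1.1167 L/s.
New flow: 55 L/min ÷ 60 = 0.9167 L/s.
PIP = Vt/C + R·V̇ + PEEP (constant-flow equation of motion).
Only the resistive term changes: ΔPIP = R × ΔV̇ = 17.0 × (0.9167 − 1.1167) = 17.0 × -0.2 = -3.4 cmH2O.
Original PIP = 510/26.6 + 17.0×1.1167 + 4 = 42.157 cmH2O; new PIP = 42.157 + (-3.4) = 38.757 cmH2O.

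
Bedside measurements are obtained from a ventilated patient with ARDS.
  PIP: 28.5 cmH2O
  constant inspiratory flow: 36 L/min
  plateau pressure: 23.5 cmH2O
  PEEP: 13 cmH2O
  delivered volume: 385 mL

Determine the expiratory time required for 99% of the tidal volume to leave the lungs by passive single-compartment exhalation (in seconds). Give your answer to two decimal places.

1.41

Flow: 36 L/min ÷ 60 = 0.6 L/s.
R = (PIP − Pplat)/V̇ = (28.5 − 23.5) / 0.6 = 5.0/0.6 = 8.333 cmH2O·s/L.
C = Vt/(Pplat − PEEP) = 385.0 / (23.5 − 13) = 385.0/10.5 = 36.667 mL/cmH2O.
τ = R × C = 8.333 × 0.03667 L/cmH2O = 0.3056 s.
t = −τ·ln(1 − 0.99) = −0.3056·ln(0.01) = 1.407 s.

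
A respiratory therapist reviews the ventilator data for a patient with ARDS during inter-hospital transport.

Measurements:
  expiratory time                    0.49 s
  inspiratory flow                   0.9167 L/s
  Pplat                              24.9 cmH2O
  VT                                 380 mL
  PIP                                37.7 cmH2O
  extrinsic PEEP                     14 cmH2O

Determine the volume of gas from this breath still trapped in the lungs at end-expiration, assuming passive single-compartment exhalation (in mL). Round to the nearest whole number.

R = (PIP − Pplat)/V̇ = (37.7 − 24.9) / 0.9167 = 12.8/0.9167 = 13.963 cmH2O·s/L.
C = Vt/(Pplat − PEEP) = 380.0 / (24.9 − 14) = 380.0/10.9 = 34.862 mL/cmH2O.
τ = R × C = 13.963 × 0.03486 L/cmH2O = 0.4868 s.
Fraction remaining = e^(−Te/τ) = e^(−0.49/0.4868) = 0.3655.
Trapped volume = 380.0 × 0.3655 = 138.89 mL.

139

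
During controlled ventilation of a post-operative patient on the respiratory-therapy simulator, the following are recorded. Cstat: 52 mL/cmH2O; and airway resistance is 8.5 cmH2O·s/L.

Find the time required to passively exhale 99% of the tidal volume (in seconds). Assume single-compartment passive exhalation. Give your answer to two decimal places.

τ = R × C = 8.5 × 52 mL/cmH2O = 8.5 × 0.052 L/cmH2O = 0.442 s.
Exhaled fraction f = 1 − e^(−t/τ) → t = −τ·ln(1 − f) = −0.442·ln(0.01) = 2.035 s.

2.04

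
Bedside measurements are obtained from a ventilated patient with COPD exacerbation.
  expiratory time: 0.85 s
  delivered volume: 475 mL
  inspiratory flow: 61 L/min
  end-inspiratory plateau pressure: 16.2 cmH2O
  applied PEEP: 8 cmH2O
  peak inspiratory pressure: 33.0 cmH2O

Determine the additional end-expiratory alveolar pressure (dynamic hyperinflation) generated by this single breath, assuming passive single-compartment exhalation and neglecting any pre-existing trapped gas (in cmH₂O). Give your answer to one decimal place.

3.4

Flow: 61 L/min ÷ 60 = 1.0167 L/s.
R = (PIP − Pplat)/V̇ = (33.0 − 16.2) / 1.0167 = 16.8/1.0167 = 16.524 cmH2O·s/L.
C = Vt/(Pplat − PEEP) = 475.0 / (16.2 − 8) = 475.0/8.2 = 57.927 mL/cmH2O.
τ = R × C = 16.524 × 0.05793 L/cmH2O = 0.9572 s.
Fraction remaining = e^(−Te/τ) = e^(−0.85/0.9572) = 0.4115; trapped volume = 475.0 × 0.4115 = 195.46 mL.
Additional alveolar pressure from trapping ≈ V_trapped / C = 195.46 / 57.927 = 3.374 cmH2O.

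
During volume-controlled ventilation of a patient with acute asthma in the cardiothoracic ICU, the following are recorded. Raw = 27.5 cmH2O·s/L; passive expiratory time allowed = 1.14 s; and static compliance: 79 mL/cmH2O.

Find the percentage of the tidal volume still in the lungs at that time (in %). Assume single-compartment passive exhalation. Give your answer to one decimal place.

τ = R × C = 27.5 × 79 mL/cmH2O = 27.5 × 0.079 L/cmH2O = 2.173 s.
Passive exhalation: V(t)/V₀ = e^(−t/τ) = e^(−1.14/2.173) = 0.5918.
Fraction remaining = 0.5918 → 59.18%.

59.2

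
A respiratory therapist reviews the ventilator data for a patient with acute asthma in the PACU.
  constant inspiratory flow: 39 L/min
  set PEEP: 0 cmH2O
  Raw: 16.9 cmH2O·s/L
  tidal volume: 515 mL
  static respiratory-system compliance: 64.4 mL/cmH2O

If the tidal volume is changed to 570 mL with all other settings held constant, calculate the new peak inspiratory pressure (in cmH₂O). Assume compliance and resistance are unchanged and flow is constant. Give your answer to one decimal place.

Flow: 39 L/min ÷ 60 = 0.65 L/s.
PIP = Vt/C + R·V̇ + PEEP (constant-flow equation of motion).
Only the elastic term changes: ΔPIP = ΔVt / C = (570 − 515) / 64.4 = 0.854 cmH2O.
Original PIP = 515/64.4 + 16.9×0.65 + 0 = 18.982 cmH2O; new PIP = 18.982 + (0.854) = 19.836 cmH2O.

19.8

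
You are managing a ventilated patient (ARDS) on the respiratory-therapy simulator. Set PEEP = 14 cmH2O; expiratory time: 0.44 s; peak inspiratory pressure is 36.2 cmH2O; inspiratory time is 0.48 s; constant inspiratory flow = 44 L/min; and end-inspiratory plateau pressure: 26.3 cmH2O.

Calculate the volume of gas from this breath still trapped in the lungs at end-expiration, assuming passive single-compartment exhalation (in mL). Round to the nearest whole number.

113

Flow: 44 L/min ÷ 60 = 0.7333 L/s.
Vt = flow × Ti = 0.7333 L/s × 0.48 s × 1000 mL/L = 351.98 mL.
R = (PIP − Pplat)/V̇ = (36.2 − 26.3) / 0.7333 = 9.9/0.7333 = 13.501 cmH2O·s/L.
C = Vt/(Pplat − PEEP) = 351.98 / (26.3 − 14) = 351.98/12.3 = 28.616 mL/cmH2O.
τ = R × C = 13.501 × 0.02862 L/cmH2O = 0.3864 s.
Fraction remaining = e^(−Te/τ) = e^(−0.44/0.3864) = 0.3202.
Trapped volume = 351.98 × 0.3202 = 112.7 mL.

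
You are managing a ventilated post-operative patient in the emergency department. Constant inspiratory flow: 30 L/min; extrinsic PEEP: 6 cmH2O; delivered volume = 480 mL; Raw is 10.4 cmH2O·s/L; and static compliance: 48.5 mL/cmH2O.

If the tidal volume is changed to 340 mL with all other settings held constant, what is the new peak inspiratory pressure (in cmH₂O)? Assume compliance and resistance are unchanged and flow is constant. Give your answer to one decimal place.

18.2

Flow: 30 L/min ÷ 60 = 0.5 L/s.
PIP = Vt/C + R·V̇ + PEEP (constant-flow equation of motion).
Only the elastic term changes: ΔPIP = ΔVt / C = (340 − 480) / 48.5 = -2.887 cmH2O.
Original PIP = 480/48.5 + 10.4×0.5 + 6 = 21.097 cmH2O; new PIP = 21.097 + (-2.887) = 18.21 cmH2O.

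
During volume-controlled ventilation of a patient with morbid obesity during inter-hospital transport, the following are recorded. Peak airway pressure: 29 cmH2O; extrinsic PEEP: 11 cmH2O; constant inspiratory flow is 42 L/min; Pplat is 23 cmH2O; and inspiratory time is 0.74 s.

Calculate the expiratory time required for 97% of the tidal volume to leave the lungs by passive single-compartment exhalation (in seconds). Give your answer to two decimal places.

1.30

Flow: 42 L/min ÷ 60 = 0.7 L/s.
Vt = flow × Ti = 0.7 L/s × 0.74 s × 1000 mL/L = 518.0 mL.
R = (PIP − Pplat)/V̇ = (29 − 23) / 0.7 = 6.0/0.7 = 8.571 cmH2O·s/L.
C = Vt/(Pplat − PEEP) = 518.0 / (23 − 11) = 518.0/12.0 = 43.167 mL/cmH2O.
τ = R × C = 8.571 × 0.04317 L/cmH2O = 0.37 s.
t = −τ·ln(1 − 0.97) = −0.37·ln(0.03) = 1.297 s.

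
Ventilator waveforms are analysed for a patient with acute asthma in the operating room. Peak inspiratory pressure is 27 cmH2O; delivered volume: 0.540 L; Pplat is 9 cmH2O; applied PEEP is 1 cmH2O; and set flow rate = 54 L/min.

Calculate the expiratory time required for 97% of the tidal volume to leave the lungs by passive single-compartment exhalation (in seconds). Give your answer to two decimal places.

Flow: 54 L/min ÷ 60 = 0.9 L/s.
R = (PIP − Pplat)/V̇ = (27 − 9) / 0.9 = 18.0/0.9 = 20.0 cmH2O·s/L.
C = Vt/(Pplat − PEEP) = 540.0 / (9 − 1) = 540.0/8.0 = 67.5 mL/cmH2O.
τ = R × C = 20.0 × 0.0675 L/cmH2O = 1.35 s.
t = −τ·ln(1 − 0.97) = −1.35·ln(0.03) = 4.734 s.

4.73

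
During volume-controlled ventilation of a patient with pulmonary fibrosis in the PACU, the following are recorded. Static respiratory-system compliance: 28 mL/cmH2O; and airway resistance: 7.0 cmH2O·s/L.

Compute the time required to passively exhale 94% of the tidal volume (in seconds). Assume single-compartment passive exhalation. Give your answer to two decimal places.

0.55

τ = R × C = 7.0 × 28 mL/cmH2O = 7.0 × 0.028 L/cmH2O = 0.196 s.
Exhaled fraction f = 1 − e^(−t/τ) → t = −τ·ln(1 − f) = −0.196·ln(0.06) = 0.5514 s.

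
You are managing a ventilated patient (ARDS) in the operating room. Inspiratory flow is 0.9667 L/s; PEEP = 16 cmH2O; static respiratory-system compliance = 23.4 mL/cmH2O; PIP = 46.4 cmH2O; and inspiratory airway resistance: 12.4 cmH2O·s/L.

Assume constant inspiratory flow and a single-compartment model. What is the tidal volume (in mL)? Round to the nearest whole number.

Equation of motion (constant flow): PIP = Vt/C + R·V̇ + PEEP.
Vt/C = PIP − R·V̇ − PEEP = 46.4 − 11.987 − 16 = 18.413 cmH2O.
Vt = C × 18.413 = 23.4 × 18.413 = 430.86 mL.

431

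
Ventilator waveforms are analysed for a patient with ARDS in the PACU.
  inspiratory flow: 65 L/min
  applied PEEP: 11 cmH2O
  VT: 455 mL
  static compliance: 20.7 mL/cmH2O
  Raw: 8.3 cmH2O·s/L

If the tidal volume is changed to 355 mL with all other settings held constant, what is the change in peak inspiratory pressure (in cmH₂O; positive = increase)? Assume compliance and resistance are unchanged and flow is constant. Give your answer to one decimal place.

-4.8

PIP = Vt/C + R·V̇ + PEEP (constant-flow equation of motion).
Only the elastic term changes: ΔPIP = ΔVt / C = (355 − 455) / 20.7 = -4.831 cmH2O.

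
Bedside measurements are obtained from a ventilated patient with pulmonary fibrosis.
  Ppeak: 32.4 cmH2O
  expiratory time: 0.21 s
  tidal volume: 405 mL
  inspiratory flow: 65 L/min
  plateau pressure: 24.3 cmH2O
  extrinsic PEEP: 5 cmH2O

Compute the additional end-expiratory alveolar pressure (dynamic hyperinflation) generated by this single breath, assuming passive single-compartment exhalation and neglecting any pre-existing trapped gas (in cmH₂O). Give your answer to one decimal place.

Flow: 65 L/min ÷ 60 = 1.0833 L/s.
R = (PIP − Pplat)/V̇ = (32.4 − 24.3) / 1.0833 = 8.1/1.0833 = 7.477 cmH2O·s/L.
C = Vt/(Pplat − PEEP) = 405.0 / (24.3 − 5) = 405.0/19.3 = 20.984 mL/cmH2O.
τ = R × C = 7.477 × 0.02098 L/cmH2O = 0.1569 s.
Fraction remaining = e^(−Te/τ) = e^(−0.21/0.1569) = 0.2623; trapped volume = 405.0 × 0.2623 = 106.23 mL.
Additional alveolar pressure from trapping ≈ V_trapped / C = 106.23 / 20.984 = 5.062 cmH2O.

5.1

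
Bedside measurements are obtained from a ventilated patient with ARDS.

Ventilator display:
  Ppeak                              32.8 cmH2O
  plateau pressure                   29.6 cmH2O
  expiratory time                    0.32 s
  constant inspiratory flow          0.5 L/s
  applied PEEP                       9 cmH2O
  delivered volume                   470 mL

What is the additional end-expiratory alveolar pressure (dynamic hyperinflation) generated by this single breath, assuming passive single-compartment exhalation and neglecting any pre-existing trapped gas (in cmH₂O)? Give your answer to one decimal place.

R = (PIP − Pplat)/V̇ = (32.8 − 29.6) / 0.5 = 3.2/0.5 = 6.4 cmH2O·s/L.
C = Vt/(Pplat − PEEP) = 470.0 / (29.6 − 9) = 470.0/20.6 = 22.816 mL/cmH2O.
τ = R × C = 6.4 × 0.02282 L/cmH2O = 0.146 s.
Fraction remaining = e^(−Te/τ) = e^(−0.32/0.146) = 0.1117; trapped volume = 470.0 × 0.1117 = 52.499 mL.
Additional alveolar pressure from trapping ≈ V_trapped / C = 52.499 / 22.816 = 2.301 cmH2O.

2.3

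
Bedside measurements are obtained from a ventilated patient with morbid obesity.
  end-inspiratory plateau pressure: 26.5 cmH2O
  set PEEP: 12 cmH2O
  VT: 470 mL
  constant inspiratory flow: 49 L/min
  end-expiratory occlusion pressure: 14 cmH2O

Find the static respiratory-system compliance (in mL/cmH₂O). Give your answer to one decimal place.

37.6

End-expiratory occlusion gives total PEEP = 14 cmH2O (intrinsic PEEP = 14 − 12 = 2). Use total PEEP for the elastic gradient.
Cstat = Vt / (Pplat − PEEPtotal) = 470 / (26.5 − 14) = 470 / 12.5 = 37.6 mL/cmH2O.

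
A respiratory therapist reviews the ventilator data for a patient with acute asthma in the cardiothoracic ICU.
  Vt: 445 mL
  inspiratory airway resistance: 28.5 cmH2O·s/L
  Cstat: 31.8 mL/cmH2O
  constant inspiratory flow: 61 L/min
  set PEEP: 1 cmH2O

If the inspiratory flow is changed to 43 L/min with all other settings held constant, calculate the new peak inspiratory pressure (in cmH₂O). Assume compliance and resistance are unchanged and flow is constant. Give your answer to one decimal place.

35.4

Flow: 61 L/min ÷ 60 = 1.0167 L/s.
New flow: 43 L/min ÷ 60 = 0.7167 L/s.
PIP = Vt/C + R·V̇ + PEEP (constant-flow equation of motion).
Only the resistive term changes: ΔPIP = R × ΔV̇ = 28.5 × (0.7167 − 1.0167) = 28.5 × -0.3 = -8.55 cmH2O.
Original PIP = 445/31.8 + 28.5×1.0167 + 1 = 43.97 cmH2O; new PIP = 43.97 + (-8.55) = 35.42 cmH2O.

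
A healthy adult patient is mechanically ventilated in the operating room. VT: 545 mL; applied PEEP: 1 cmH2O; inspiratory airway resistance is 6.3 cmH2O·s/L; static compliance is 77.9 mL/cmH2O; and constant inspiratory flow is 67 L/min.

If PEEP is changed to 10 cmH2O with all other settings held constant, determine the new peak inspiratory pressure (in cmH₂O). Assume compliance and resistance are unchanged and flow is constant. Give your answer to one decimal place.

24.0

Flow: 67 L/min ÷ 60 = 1.1167 L/s.
PIP = Vt/C + R·V̇ + PEEP (constant-flow equation of motion).
Only the baseline term changes: ΔPIP = ΔPEEP = 10 − 1 = 9.0 cmH2O.
Original PIP = 545/77.9 + 6.3×1.1167 + 1 = 15.031 cmH2O; new PIP = 15.031 + (9.0) = 24.031 cmH2O.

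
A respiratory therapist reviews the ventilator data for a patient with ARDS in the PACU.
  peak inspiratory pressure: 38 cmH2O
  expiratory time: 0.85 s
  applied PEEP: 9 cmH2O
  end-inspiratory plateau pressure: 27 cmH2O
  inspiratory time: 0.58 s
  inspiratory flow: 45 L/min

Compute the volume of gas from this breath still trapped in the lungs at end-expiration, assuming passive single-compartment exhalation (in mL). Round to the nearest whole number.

40

Flow: 45 L/min ÷ 60 = 0.75 L/s.
Vt = flow × Ti = 0.75 L/s × 0.58 s × 1000 mL/L = 435.0 mL.
R = (PIP − Pplat)/V̇ = (38 − 27) / 0.75 = 11.0/0.75 = 14.667 cmH2O·s/L.
C = Vt/(Pplat − PEEP) = 435.0 / (27 − 9) = 435.0/18.0 = 24.167 mL/cmH2O.
τ = R × C = 14.667 × 0.02417 L/cmH2O = 0.3545 s.
Fraction remaining = e^(−Te/τ) = e^(−0.85/0.3545) = 0.09092.
Trapped volume = 435.0 × 0.09092 = 39.55 mL.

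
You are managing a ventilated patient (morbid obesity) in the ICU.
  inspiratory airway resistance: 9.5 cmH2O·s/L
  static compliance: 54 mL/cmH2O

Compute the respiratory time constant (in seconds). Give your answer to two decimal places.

τ = R × C = 9.5 × 54 mL/cmH2O = 9.5 × 0.054 L/cmH2O = 0.513 s.

0.51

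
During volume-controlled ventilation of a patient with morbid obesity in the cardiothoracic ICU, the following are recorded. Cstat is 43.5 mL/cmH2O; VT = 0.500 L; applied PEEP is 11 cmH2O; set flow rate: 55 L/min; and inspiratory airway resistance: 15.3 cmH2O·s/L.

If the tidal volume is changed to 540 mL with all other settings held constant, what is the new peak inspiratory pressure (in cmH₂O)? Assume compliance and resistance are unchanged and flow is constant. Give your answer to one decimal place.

Flow: 55 L/min ÷ 60 = 0.9167 L/s.
PIP = Vt/C + R·V̇ + PEEP (constant-flow equation of motion).
Only the elastic term changes: ΔPIP = ΔVt / C = (540 − 500) / 43.5 = 0.9195 cmH2O.
Original PIP = 500/43.5 + 15.3×0.9167 + 11 = 36.52 cmH2O; new PIP = 36.52 + (0.9195) = 37.44 cmH2O.

37.4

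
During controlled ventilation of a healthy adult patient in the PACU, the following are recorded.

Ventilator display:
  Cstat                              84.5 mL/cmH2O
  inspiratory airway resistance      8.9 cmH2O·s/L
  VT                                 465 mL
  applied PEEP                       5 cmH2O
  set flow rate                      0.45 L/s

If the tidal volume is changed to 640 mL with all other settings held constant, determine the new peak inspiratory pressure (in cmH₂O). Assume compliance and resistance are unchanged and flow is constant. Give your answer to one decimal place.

PIP = Vt/C + R·V̇ + PEEP (constant-flow equation of motion).
Only the elastic term changes: ΔPIP = ΔVt / C = (640 − 465) / 84.5 = 2.071 cmH2O.
Original PIP = 465/84.5 + 8.9×0.45 + 5 = 14.508 cmH2O; new PIP = 14.508 + (2.071) = 16.579 cmH2O.

16.6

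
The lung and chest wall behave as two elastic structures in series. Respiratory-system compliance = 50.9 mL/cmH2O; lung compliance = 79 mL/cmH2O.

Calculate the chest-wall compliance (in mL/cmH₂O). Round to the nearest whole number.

143

1/Ccw = 1/Crs − 1/CL.
1/Ccw = 1/50.9 − 1/79 = 0.006988.
Ccw = 143.1 mL/cmH2O.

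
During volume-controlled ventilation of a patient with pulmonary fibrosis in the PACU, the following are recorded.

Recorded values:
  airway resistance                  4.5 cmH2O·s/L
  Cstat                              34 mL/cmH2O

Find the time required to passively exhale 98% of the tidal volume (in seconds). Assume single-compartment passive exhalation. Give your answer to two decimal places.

0.60

τ = R × C = 4.5 × 34 mL/cmH2O = 4.5 × 0.034 L/cmH2O = 0.153 s.
Exhaled fraction f = 1 − e^(−t/τ) → t = −τ·ln(1 − f) = −0.153·ln(0.02) = 0.5985 s.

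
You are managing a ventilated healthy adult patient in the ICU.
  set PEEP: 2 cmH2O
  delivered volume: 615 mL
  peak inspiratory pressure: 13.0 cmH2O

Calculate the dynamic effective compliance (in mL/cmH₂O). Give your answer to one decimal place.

Dynamic compliance = Vt / (PIP − PEEP) = 615 / (13.0 − 2) = 615 / 11.0 = 55.909 mL/cmH2O.

55.9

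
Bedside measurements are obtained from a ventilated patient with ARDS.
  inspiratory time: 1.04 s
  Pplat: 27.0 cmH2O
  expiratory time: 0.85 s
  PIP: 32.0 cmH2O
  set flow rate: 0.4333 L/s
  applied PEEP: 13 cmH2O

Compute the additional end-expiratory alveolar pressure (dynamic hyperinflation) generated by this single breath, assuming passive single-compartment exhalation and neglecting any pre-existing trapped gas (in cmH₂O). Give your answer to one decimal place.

1.4

Vt = flow × Ti = 0.4333 L/s × 1.04 s × 1000 mL/L = 450.63 mL.
R = (PIP − Pplat)/V̇ = (32.0 − 27.0) / 0.4333 = 5.0/0.4333 = 11.539 cmH2O·s/L.
C = Vt/(Pplat − PEEP) = 450.63 / (27.0 − 13) = 450.63/14.0 = 32.188 mL/cmH2O.
τ = R × C = 11.539 × 0.03219 L/cmH2O = 0.3714 s.
Fraction remaining = e^(−Te/τ) = e^(−0.85/0.3714) = 0.1014; trapped volume = 450.63 × 0.1014 = 45.694 mL.
Additional alveolar pressure from trapping ≈ V_trapped / C = 45.694 / 32.188 = 1.42 cmH2O.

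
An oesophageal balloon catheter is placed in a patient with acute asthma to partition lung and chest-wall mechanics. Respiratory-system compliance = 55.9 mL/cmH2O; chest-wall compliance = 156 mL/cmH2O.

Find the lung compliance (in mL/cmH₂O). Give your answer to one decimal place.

87.1

1/CL = 1/Crs − 1/Ccw.
1/CL = 1/55.9 − 1/156 = 0.01148.
CL = 87.108 mL/cmH2O.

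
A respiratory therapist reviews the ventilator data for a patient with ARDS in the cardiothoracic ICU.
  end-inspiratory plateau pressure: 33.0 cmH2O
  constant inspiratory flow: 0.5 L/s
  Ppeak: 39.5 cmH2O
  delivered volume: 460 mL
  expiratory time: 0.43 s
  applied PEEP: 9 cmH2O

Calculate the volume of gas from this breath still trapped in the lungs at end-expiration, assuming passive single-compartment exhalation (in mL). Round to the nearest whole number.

R = (PIP − Pplat)/V̇ = (39.5 − 33.0) / 0.5 = 6.5/0.5 = 13.0 cmH2O·s/L.
C = Vt/(Pplat − PEEP) = 460.0 / (33.0 − 9) = 460.0/24.0 = 19.167 mL/cmH2O.
τ = R × C = 13.0 × 0.01917 L/cmH2O = 0.2492 s.
Fraction remaining = e^(−Te/τ) = e^(−0.43/0.2492) = 0.1781.
Trapped volume = 460.0 × 0.1781 = 81.926 mL.

82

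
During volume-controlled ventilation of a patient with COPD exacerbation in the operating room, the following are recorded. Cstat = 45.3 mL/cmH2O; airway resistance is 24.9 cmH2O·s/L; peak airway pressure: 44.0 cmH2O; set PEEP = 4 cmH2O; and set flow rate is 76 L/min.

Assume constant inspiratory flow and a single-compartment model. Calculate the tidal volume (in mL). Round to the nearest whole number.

383

Flow: 76 L/min ÷ 60 = 1.2667 L/s.
Equation of motion (constant flow): PIP = Vt/C + R·V̇ + PEEP.
Vt/C = PIP − R·V̇ − PEEP = 44.0 − 31.541 − 4 = 8.459 cmH2O.
Vt = C × 8.459 = 45.3 × 8.459 = 383.19 mL.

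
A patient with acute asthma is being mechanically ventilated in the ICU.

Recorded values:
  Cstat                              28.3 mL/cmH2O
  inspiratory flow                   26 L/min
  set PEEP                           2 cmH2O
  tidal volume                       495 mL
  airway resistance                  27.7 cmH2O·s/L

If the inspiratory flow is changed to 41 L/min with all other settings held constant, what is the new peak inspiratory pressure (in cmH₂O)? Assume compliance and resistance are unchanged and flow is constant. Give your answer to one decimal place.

Flow: 26 L/min ÷ 60 = 0.4333 L/s.
New flow: 41 L/min ÷ 60 = 0.6833 L/s.
PIP = Vt/C + R·V̇ + PEEP (constant-flow equation of motion).
Only the resistive term changes: ΔPIP = R × ΔV̇ = 27.7 × (0.6833 − 0.4333) = 27.7 × 0.25 = 6.925 cmH2O.
Original PIP = 495/28.3 + 27.7×0.4333 + 2 = 31.494 cmH2O; new PIP = 31.494 + (6.925) = 38.419 cmH2O.

38.4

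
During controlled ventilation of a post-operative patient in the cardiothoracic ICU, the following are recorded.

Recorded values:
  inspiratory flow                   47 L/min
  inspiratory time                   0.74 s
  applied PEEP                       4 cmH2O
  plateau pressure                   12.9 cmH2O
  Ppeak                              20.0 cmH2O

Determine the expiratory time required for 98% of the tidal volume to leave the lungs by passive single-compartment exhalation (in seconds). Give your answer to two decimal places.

2.31

Flow: 47 L/min ÷ 60 = 0.7833 L/s.
Vt = flow × Ti = 0.7833 L/s × 0.74 s × 1000 mL/L = 579.64 mL.
R = (PIP − Pplat)/V̇ = (20.0 − 12.9) / 0.7833 = 7.1/0.7833 = 9.064 cmH2O·s/L.
C = Vt/(Pplat − PEEP) = 579.64 / (12.9 − 4) = 579.64/8.9 = 65.128 mL/cmH2O.
τ = R × C = 9.064 × 0.06513 L/cmH2O = 0.5903 s.
t = −τ·ln(1 − 0.98) = −0.5903·ln(0.02) = 2.309 s.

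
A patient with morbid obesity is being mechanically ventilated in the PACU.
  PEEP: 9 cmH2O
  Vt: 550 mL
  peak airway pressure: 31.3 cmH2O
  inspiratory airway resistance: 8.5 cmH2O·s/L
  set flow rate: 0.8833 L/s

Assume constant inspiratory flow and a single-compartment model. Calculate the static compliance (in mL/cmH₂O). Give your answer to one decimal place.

Equation of motion (constant flow): PIP = Vt/C + R·V̇ + PEEP.
Vt/C = PIP − R·V̇ − PEEP = 31.3 − 8.5×0.8833 − 9 = 31.3 − 7.508 − 9 = 14.792 cmH2O.
C = Vt / 14.792 = 550 / 14.792 = 37.182 mL/cmH2O.

37.2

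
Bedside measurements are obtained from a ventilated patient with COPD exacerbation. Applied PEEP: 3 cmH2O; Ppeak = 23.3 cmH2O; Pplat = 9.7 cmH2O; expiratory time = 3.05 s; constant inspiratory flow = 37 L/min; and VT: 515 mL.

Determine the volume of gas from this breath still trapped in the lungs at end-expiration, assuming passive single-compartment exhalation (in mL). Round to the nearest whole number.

Flow: 37 L/min ÷ 60 = 0.6167 L/s.
R = (PIP − Pplat)/V̇ = (23.3 − 9.7) / 0.6167 = 13.6/0.6167 = 22.053 cmH2O·s/L.
C = Vt/(Pplat − PEEP) = 515.0 / (9.7 − 3) = 515.0/6.7 = 76.866 mL/cmH2O.
τ = R × C = 22.053 × 0.07687 L/cmH2O = 1.695 s.
Fraction remaining = e^(−Te/τ) = e^(−3.05/1.695) = 0.1654.
Trapped volume = 515.0 × 0.1654 = 85.181 mL.

85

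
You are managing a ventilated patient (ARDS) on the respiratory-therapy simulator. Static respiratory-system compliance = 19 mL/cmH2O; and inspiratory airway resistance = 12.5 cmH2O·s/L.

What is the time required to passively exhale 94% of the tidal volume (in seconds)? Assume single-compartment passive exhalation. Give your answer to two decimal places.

0.67

τ = R × C = 12.5 × 19 mL/cmH2O = 12.5 × 0.019 L/cmH2O = 0.2375 s.
Exhaled fraction f = 1 − e^(−t/τ) → t = −τ·ln(1 − f) = −0.2375·ln(0.06) = 0.6682 s.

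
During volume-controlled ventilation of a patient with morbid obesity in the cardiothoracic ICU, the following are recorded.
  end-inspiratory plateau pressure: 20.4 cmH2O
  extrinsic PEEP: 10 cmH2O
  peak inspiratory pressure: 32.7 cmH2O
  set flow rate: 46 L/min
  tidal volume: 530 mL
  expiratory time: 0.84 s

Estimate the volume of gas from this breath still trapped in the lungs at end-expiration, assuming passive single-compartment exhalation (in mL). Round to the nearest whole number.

190

Flow: 46 L/min ÷ 60 = 0.7667 L/s.
R = (PIP − Pplat)/V̇ = (32.7 − 20.4) / 0.7667 = 12.3/0.7667 = 16.043 cmH2O·s/L.
C = Vt/(Pplat − PEEP) = 530.0 / (20.4 − 10) = 530.0/10.4 = 50.962 mL/cmH2O.
τ = R × C = 16.043 × 0.05096 L/cmH2O = 0.8176 s.
Fraction remaining = e^(−Te/τ) = e^(−0.84/0.8176) = 0.3579.
Trapped volume = 530.0 × 0.3579 = 189.69 mL.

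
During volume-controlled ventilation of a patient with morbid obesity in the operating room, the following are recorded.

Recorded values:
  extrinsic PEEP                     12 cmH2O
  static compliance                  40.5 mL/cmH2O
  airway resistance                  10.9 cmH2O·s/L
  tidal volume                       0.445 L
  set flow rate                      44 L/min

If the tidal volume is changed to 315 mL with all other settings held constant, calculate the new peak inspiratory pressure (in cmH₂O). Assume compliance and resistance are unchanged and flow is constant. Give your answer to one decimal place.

Flow: 44 L/min ÷ 60 = 0.7333 L/s.
PIP = Vt/C + R·V̇ + PEEP (constant-flow equation of motion).
Only the elastic term changes: ΔPIP = ΔVt / C = (315 − 445) / 40.5 = -3.21 cmH2O.
Original PIP = 445/40.5 + 10.9×0.7333 + 12 = 30.981 cmH2O; new PIP = 30.981 + (-3.21) = 27.771 cmH2O.

27.8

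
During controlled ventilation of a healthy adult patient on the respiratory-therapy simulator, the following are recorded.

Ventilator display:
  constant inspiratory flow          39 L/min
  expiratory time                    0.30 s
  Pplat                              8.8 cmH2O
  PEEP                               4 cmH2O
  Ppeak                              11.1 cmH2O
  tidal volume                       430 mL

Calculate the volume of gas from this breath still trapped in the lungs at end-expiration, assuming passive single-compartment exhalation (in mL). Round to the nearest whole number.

Flow: 39 L/min ÷ 60 = 0.65 L/s.
R = (PIP − Pplat)/V̇ = (11.1 − 8.8) / 0.65 = 2.3/0.65 = 3.538 cmH2O·s/L.
C = Vt/(Pplat − PEEP) = 430.0 / (8.8 − 4) = 430.0/4.8 = 89.583 mL/cmH2O.
τ = R × C = 3.538 × 0.08958 L/cmH2O = 0.3169 s.
Fraction remaining = e^(−Te/τ) = e^(−0.30/0.3169) = 0.388.
Trapped volume = 430.0 × 0.388 = 166.84 mL.

167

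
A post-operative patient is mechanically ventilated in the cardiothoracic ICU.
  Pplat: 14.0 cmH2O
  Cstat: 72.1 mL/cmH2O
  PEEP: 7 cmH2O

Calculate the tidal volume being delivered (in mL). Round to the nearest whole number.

Vt = Cstat × (Pplat − PEEP) = 72.1 × (14.0 − 7) = 72.1 × 7.0 = 504.7 mL.

505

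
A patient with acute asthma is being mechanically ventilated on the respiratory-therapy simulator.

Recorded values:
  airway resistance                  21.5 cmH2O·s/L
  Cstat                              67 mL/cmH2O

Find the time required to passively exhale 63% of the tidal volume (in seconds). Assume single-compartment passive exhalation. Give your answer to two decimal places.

1.43

τ = R × C = 21.5 × 67 mL/cmH2O = 21.5 × 0.067 L/cmH2O = 1.441 s.
Exhaled fraction f = 1 − e^(−t/τ) → t = −τ·ln(1 − f) = −1.441·ln(0.37) = 1.433 s.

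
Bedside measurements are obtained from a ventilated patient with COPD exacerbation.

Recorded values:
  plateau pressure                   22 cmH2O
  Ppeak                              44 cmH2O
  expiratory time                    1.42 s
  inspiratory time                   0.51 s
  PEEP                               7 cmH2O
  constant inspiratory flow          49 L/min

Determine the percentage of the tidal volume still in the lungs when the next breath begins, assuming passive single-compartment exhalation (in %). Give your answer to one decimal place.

Flow: 49 L/min ÷ 60 = 0.8167 L/s.
Vt = flow × Ti = 0.8167 L/s × 0.51 s × 1000 mL/L = 416.52 mL.
R = (PIP − Pplat)/V̇ = (44 − 22) / 0.8167 = 22.0/0.8167 = 26.938 cmH2O·s/L.
C = Vt/(Pplat − PEEP) = 416.52 / (22 − 7) = 416.52/15.0 = 27.768 mL/cmH2O.
τ = R × C = 26.938 × 0.02777 L/cmH2O = 0.7481 s.
Fraction remaining at end-expiration = e^(−Te/τ) = e^(−1.42/0.7481) = 0.1498 → 14.98%.

15.0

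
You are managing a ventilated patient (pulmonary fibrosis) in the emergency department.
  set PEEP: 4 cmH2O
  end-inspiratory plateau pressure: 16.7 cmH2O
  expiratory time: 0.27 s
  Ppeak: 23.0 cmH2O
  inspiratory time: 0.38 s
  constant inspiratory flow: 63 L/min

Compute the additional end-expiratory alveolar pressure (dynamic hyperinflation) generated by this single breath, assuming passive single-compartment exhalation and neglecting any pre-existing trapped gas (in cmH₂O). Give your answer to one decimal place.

Flow: 63 L/min ÷ 60 = 1.05 L/s.
Vt = flow × Ti = 1.05 L/s × 0.38 s × 1000 mL/L = 399.0 mL.
R = (PIP − Pplat)/V̇ = (23.0 − 16.7) / 1.05 = 6.3/1.05 = 6.0 cmH2O·s/L.
C = Vt/(Pplat − PEEP) = 399.0 / (16.7 − 4) = 399.0/12.7 = 31.417 mL/cmH2O.
τ = R × C = 6.0 × 0.03142 L/cmH2O = 0.1885 s.
Fraction remaining = e^(−Te/τ) = e^(−0.27/0.1885) = 0.2387; trapped volume = 399.0 × 0.2387 = 95.241 mL.
Additional alveolar pressure from trapping ≈ V_trapped / C = 95.241 / 31.417 = 3.032 cmH2O.

3.0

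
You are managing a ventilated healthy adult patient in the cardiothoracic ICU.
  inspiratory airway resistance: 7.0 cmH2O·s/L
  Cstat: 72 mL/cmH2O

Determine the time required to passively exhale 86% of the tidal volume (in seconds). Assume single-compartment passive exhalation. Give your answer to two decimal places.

0.99

τ = R × C = 7.0 × 72 mL/cmH2O = 7.0 × 0.072 L/cmH2O = 0.504 s.
Exhaled fraction f = 1 − e^(−t/τ) → t = −τ·ln(1 − f) = −0.504·ln(0.14) = 0.9909 s.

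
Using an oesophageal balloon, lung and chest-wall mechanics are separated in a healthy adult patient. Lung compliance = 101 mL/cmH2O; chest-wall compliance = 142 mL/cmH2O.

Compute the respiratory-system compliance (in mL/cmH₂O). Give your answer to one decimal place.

59.0

Lung and chest wall are elastances in series: 1/Crs = 1/CL + 1/Ccw.
1/Crs = 1/101 + 1/142 = 0.01694.
Crs = 59.032 mL/cmH2O.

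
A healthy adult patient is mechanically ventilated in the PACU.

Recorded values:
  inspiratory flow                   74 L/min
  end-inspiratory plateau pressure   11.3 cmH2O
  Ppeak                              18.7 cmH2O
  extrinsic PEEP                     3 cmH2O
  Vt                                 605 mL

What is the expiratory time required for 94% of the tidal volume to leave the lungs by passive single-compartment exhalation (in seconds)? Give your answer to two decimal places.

Flow: 74 L/min ÷ 60 = 1.2333 L/s.
R = (PIP − Pplat)/V̇ = (18.7 − 11.3) / 1.2333 = 7.4/1.2333 = 6.0 cmH2O·s/L.
C = Vt/(Pplat − PEEP) = 605.0 / (11.3 − 3) = 605.0/8.3 = 72.892 mL/cmH2O.
τ = R × C = 6.0 × 0.07289 L/cmH2O = 0.4373 s.
t = −τ·ln(1 − 0.94) = −0.4373·ln(0.06) = 1.23 s.

1.23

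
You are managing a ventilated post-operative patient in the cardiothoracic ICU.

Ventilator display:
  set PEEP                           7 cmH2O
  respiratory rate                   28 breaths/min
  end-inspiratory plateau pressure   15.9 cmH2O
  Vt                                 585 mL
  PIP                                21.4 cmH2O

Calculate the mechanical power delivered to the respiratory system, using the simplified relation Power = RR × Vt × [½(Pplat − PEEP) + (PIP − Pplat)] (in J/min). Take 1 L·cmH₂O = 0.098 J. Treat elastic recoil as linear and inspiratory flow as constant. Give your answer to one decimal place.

Per-breath work = Vt × [½(Pplat−PEEP) + (PIP−Pplat)] = 0.585 × [0.5×8.9 + 5.5] = 0.585 × 9.95 = 5.821 L·cmH2O.
Power = 28 × 5.821 = 162.99 L·cmH2O/min.
× 0.098 J/(L·cmH2O) → 15.973 J/min.

16.0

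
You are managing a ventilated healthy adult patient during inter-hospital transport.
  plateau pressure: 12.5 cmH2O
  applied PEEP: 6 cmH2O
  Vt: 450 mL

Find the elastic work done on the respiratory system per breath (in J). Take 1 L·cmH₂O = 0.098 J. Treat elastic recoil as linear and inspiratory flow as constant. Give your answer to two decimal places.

Elastic work ≈ ½ × (Pplat − PEEP) × Vt = 0.5 × (12.5 − 6) × 0.450 L = 0.5 × 6.5 × 0.450 = 1.463 L·cmH2O.
× 0.098 J/(L·cmH2O) → 0.1434 J.

0.14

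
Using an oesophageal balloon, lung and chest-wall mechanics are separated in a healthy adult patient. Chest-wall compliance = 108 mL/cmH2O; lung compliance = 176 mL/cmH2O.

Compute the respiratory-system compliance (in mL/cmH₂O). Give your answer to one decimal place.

Lung and chest wall are elastances in series: 1/Crs = 1/CL + 1/Ccw.
1/Crs = 1/176 + 1/108 = 0.01494.
Crs = 66.934 mL/cmH2O.

66.9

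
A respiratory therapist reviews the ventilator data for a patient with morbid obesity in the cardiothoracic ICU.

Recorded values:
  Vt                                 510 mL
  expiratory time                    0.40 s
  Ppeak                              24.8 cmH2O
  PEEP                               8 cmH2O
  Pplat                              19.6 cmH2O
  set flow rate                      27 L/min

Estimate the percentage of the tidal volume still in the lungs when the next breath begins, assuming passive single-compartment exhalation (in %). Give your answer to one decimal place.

45.5

Flow: 27 L/min ÷ 60 = 0.45 L/s.
R = (PIP − Pplat)/V̇ = (24.8 − 19.6) / 0.45 = 5.2/0.45 = 11.556 cmH2O·s/L.
C = Vt/(Pplat − PEEP) = 510.0 / (19.6 − 8) = 510.0/11.6 = 43.966 mL/cmH2O.
τ = R × C = 11.556 × 0.04397 L/cmH2O = 0.5081 s.
Fraction remaining at end-expiration = e^(−Te/τ) = e^(−0.40/0.5081) = 0.4551 → 45.51%.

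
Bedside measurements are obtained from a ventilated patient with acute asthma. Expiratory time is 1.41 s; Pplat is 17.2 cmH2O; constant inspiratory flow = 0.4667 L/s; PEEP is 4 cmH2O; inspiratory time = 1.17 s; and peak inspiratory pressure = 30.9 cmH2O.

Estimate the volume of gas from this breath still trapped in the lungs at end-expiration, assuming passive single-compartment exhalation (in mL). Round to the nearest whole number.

Vt = flow × Ti = 0.4667 L/s × 1.17 s × 1000 mL/L = 546.04 mL.
R = (PIP − Pplat)/V̇ = (30.9 − 17.2) / 0.4667 = 13.7/0.4667 = 29.355 cmH2O·s/L.
C = Vt/(Pplat − PEEP) = 546.04 / (17.2 − 4) = 546.04/13.2 = 41.367 mL/cmH2O.
τ = R × C = 29.355 × 0.04137 L/cmH2O = 1.214 s.
Fraction remaining = e^(−Te/τ) = e^(−1.41/1.214) = 0.313.
Trapped volume = 546.04 × 0.313 = 170.91 mL.

171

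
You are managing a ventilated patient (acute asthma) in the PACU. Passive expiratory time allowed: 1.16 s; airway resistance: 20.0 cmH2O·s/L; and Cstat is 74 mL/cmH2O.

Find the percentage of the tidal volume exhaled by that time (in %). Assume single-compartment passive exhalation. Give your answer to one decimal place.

54.3

τ = R × C = 20.0 × 74 mL/cmH2O = 20.0 × 0.074 L/cmH2O = 1.48 s.
Passive exhalation: V(t)/V₀ = e^(−t/τ) = e^(−1.16/1.48) = 0.4567.
Fraction exhaled = 1 − 0.4567 = 0.5433 → 54.33%.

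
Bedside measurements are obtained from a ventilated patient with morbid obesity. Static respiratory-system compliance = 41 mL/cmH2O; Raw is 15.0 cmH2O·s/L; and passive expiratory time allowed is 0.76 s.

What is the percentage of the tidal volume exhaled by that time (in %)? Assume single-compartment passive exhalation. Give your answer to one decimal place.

70.9

τ = R × C = 15.0 × 41 mL/cmH2O = 15.0 × 0.041 L/cmH2O = 0.615 s.
Passive exhalation: V(t)/V₀ = e^(−t/τ) = e^(−0.76/0.615) = 0.2906.
Fraction exhaled = 1 − 0.2906 = 0.7094 → 70.94%.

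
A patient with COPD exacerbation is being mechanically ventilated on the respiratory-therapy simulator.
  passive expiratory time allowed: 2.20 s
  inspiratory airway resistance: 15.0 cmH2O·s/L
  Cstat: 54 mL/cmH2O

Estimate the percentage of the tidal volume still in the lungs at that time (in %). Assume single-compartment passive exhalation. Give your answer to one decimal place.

6.6

τ = R × C = 15.0 × 54 mL/cmH2O = 15.0 × 0.054 L/cmH2O = 0.81 s.
Passive exhalation: V(t)/V₀ = e^(−t/τ) = e^(−2.20/0.81) = 0.06614.
Fraction remaining = 0.06614 → 6.614%.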